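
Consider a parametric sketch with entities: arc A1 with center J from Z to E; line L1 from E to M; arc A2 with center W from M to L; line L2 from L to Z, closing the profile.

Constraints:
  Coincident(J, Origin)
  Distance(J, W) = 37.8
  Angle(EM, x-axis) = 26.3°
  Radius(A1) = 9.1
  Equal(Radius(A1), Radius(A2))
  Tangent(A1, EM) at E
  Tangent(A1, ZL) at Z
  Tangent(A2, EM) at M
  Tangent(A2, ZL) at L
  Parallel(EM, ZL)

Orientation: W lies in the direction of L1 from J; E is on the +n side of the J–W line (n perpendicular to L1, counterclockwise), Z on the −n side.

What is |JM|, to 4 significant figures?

38.88

The slot axis is L1's direction at 26.3°, so u = (cos 26.3°, sin 26.3°) = (0.8965, 0.4431) and n = (−sin 26.3°, cos 26.3°) = (-0.4431, 0.8965). J is at the origin and W lies 37.8 along u from J, so W = 37.8·u = (33.89, 16.75). Tangency of A1 to both parallel lines with radius 9.1 puts E and Z at J ± 9.1·n: E = (-4.032, 8.158), Z = (4.032, -8.158). Equal radii place M and L the same way about W: M = W + 9.1·n = (29.86, 24.91), L = W − 9.1·n = (37.92, 8.590). Then |JM| = |M − J| = 38.88.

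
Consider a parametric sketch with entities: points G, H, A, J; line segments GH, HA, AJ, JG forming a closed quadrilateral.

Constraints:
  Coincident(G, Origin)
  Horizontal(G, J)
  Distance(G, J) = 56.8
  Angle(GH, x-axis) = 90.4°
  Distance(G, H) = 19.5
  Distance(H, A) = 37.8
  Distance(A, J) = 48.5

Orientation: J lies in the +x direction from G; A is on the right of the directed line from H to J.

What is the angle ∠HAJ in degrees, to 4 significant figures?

87.51°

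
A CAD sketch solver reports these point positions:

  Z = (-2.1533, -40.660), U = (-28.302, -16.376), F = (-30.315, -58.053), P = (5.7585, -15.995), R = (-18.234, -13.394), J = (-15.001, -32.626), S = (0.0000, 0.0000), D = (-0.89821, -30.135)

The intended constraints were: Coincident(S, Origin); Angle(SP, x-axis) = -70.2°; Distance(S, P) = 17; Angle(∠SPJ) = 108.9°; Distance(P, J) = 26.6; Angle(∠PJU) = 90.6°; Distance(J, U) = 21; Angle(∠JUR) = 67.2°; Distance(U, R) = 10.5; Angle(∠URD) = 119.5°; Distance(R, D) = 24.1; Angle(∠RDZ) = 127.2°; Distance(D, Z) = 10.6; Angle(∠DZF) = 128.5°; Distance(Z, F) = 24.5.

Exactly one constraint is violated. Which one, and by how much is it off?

Distance(Z, F) = 24.5 — off by 8.60.

S = (0.00, 0.00) ✓; SP at -70.20° ✓; |SP| = 17.00 ✓; ∠SPJ = 108.9° ✓; |PJ| = 26.60 ✓; ∠PJU = 90.60° ✓; |JU| = 21.00 ✓; ∠JUR = 67.20° ✓; |UR| = 10.50 ✓; ∠URD = 119.5° ✓; |RD| = 24.10 ✓; ∠RDZ = 127.2° ✓; |DZ| = 10.60 ✓; ∠DZF = 128.5° ✓; |ZF| = 33.10 ✗.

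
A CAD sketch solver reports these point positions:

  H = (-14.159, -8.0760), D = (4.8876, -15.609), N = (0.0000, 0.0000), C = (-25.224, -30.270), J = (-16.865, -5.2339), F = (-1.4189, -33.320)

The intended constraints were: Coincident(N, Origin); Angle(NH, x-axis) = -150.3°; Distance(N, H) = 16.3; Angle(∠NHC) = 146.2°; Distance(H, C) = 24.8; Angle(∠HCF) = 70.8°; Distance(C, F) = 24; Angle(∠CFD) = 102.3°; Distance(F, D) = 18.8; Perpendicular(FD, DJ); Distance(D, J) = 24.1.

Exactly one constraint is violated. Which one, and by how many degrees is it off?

Perpendicular(FD, DJ) — off by 5.90°.

N = (0.00, 0.00) ✓; NH at -150.3° ✓; |NH| = 16.30 ✓; ∠NHC = 146.2° ✓; |HC| = 24.80 ✓; ∠HCF = 70.80° ✓; |CF| = 24.00 ✓; ∠CFD = 102.3° ✓; |FD| = 18.80 ✓; ∠(FD, DJ) = 84.10° ✗; |DJ| = 24.10 ✓.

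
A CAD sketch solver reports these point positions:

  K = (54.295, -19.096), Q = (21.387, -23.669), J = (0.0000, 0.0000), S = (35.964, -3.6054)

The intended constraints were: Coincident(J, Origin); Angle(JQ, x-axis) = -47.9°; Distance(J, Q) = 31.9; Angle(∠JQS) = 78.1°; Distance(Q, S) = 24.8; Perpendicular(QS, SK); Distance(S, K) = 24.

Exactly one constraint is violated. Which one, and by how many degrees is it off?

Perpendicular(QS, SK) — off by 4.20°.

J = (0.00, 0.00) ✓; JQ at -47.90° ✓; |JQ| = 31.90 ✓; ∠JQS = 78.10° ✓; |QS| = 24.80 ✓; ∠(QS, SK) = 94.20° ✗; |SK| = 24.00 ✓.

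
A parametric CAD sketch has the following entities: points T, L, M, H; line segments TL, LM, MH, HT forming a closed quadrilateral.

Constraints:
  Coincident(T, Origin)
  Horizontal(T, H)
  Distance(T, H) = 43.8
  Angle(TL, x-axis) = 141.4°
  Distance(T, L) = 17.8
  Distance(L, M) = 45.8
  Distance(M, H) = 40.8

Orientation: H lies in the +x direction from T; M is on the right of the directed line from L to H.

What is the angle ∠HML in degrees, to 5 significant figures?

85.267°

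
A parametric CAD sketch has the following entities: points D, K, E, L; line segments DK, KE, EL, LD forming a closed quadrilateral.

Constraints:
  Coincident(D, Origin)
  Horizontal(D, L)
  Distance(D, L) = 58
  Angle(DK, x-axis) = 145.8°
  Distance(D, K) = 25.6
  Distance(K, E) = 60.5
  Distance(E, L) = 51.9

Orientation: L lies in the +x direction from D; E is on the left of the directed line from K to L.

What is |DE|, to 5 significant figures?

54.408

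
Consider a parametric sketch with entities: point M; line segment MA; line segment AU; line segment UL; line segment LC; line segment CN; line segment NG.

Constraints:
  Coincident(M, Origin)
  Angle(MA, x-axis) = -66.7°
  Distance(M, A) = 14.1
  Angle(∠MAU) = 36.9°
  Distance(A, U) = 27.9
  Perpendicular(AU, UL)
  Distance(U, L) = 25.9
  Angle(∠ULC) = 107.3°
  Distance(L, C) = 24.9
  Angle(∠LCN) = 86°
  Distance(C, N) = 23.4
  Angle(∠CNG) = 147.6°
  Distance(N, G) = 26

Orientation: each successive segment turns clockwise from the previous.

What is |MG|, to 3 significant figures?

22.9

M is at the origin; MA runs at -66.7° with length 14.1, so A = (5.58, -13.0). ∠MAU = 36.9° gives AU at 150° from the x-axis; with |AU| = 27.9, U = (-18.6, 0.915). AU ⟂ UL, so UL runs at 60.2°; with |UL| = 25.9, L = (-5.76, 23.4). ∠ULC = 107.3° gives LC at -12.5° from the x-axis; with |LC| = 24.9, C = (18.5, 18.0). ∠LCN = 86.0° gives CN at -106° from the x-axis; with |CN| = 23.4, N = (11.9, -4.44). ∠CNG = 147.6° gives NG at -139° from the x-axis; with |NG| = 26.0, G = (-7.69, -21.5). Then |MG| = |G − M| = 22.9.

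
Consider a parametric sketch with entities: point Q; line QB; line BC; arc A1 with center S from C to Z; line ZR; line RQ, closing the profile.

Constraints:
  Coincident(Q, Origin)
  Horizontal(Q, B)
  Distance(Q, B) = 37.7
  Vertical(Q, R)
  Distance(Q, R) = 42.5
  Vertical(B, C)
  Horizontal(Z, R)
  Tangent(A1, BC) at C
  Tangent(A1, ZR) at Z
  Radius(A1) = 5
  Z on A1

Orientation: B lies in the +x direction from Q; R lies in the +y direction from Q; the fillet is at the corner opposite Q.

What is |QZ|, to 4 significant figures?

53.62

Q is at the origin; Q and B share the same y with |QB| = 37.7 and B on the +x side, so B = (37.70, 0.000). QR is vertical with |QR| = 42.5 and R on the +y side, so R = (0.000, 42.50). The virtual corner opposite Q is at (37.70, 42.50). Since A1 is tangent to BC there, SC ⟂ BC and since A1 is tangent to ZR there, SZ ⟂ ZR, with radius 5.0, so the center S sits 5.0 in from both sides at S = (32.70, 37.50). That places the tangent points at C = (37.70, 37.50) on BC and Z = (32.70, 42.50) on ZR. Then |QZ| = |Z − Q| = 53.62.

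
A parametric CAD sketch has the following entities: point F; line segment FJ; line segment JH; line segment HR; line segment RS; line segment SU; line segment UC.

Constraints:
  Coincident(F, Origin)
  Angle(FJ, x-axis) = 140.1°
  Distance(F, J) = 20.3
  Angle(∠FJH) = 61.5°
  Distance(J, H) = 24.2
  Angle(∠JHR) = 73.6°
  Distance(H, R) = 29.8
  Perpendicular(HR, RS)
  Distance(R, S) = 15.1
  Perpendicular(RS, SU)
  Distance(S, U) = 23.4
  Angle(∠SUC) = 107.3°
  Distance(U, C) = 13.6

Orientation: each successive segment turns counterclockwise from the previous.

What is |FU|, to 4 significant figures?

16.06

F is at the origin; FJ runs at 140.1° with length 20.3, so J = (-15.57, 13.02). ∠FJH = 61.5° gives JH at -101.4° from the x-axis; with |JH| = 24.2, H = (-20.36, -10.70). ∠JHR = 73.6° gives HR at 5.000° from the x-axis; with |HR| = 29.8, R = (9.330, -8.104). HR is perpendicular to RS, so RS runs at 95.00°; with |RS| = 15.1, S = (8.014, 6.939). RS ⟂ SU, so SU runs at -175.0°; with |SU| = 23.4, U = (-15.30, 4.899). Then |FU| = |U − F| = 16.06.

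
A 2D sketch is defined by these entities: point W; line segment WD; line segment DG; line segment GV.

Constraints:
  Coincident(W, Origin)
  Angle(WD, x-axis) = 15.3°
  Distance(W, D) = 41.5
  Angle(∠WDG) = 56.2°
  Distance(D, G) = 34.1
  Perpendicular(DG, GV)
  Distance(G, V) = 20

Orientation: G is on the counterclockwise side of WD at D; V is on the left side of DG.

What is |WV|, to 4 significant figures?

18.20

W is at the origin; WD runs at 15.3° with length 41.5, so D = 41.5·(cos 15.3°, sin 15.3°) = (40.03, 10.95). ∠WDG = 56.2°, so DG runs at 15.3° + (180° − 56.2°) = 139.1° from the x-axis; with |DG| = 34.1, G = D + 34.1·(cos 139.1°, sin 139.1°) = (14.25, 33.28). DG is perpendicular to GV; with |GV| = 20.0 on the left of DG, V = G + 20.0·(-0.6547, -0.7559) = (1.160, 18.16). Then |WV| = |V − W| = 18.20.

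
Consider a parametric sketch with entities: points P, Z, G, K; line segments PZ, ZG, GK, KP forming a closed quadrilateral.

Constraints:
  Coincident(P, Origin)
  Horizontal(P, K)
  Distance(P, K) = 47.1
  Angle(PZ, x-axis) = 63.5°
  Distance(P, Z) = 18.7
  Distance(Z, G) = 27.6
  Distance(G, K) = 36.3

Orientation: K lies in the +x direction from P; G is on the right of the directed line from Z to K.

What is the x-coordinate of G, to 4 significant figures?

12.37

P is at the origin; PK is horizontal with |PK| = 47.1 and K in +x, so K = (47.1, 0). PZ runs at 63.5° with |PZ| = 18.7, so Z = (8.344, 16.74). G is determined by |ZG| = 27.6 and |GK| = 36.3 together: it lies at the intersection of circle(Z, 27.6) and circle(K, 36.3). With |ZK| = 42.21, the foot of the radical line on ZK is 14.52 from Z and the perpendicular offset is √(27.6² − 14.52²) = 23.47. Taking the right-of-ZK solution: G = (12.37, -10.57).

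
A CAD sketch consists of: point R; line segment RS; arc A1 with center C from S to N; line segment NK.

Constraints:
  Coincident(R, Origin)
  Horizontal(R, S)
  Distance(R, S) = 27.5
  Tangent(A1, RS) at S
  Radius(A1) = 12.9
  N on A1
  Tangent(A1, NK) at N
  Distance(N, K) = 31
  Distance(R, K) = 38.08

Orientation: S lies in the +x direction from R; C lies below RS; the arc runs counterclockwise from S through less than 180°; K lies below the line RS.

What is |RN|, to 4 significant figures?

17.58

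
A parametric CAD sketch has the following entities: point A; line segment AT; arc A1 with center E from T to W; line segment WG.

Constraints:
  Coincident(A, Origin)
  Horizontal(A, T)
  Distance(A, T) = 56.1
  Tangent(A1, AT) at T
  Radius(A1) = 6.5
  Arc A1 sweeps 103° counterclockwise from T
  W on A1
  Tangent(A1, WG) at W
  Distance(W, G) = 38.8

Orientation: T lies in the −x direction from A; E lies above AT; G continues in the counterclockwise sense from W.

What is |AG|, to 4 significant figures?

74.27

On A1, T sits at bearing -90° from E; a 103° counterclockwise sweep puts W at bearing 13°, so W = E + 6.5·(cos 13°, sin 13°) = (-49.77, 7.962). The tangent condition forces EW to be normal to WG, so WG runs along (−sin 13°, cos 13°); with |WG| = 38.8, G = (-58.49, 45.77). Then |AG| = |G − A| = 74.27.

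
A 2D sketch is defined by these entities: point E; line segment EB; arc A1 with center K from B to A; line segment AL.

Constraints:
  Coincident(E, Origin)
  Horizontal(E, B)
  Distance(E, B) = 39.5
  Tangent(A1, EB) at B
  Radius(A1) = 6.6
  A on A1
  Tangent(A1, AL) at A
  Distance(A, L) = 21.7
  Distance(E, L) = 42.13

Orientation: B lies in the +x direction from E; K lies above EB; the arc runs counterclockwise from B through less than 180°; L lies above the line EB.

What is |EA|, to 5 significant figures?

45.988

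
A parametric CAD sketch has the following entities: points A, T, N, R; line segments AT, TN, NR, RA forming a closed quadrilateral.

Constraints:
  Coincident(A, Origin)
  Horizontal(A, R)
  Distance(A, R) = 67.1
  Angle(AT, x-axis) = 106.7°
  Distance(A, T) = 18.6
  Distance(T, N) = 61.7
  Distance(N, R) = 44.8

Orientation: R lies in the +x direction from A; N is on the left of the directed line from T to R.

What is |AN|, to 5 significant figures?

66.382

Checks: |TN| = 61.70 ✓; |NR| = 44.80 ✓.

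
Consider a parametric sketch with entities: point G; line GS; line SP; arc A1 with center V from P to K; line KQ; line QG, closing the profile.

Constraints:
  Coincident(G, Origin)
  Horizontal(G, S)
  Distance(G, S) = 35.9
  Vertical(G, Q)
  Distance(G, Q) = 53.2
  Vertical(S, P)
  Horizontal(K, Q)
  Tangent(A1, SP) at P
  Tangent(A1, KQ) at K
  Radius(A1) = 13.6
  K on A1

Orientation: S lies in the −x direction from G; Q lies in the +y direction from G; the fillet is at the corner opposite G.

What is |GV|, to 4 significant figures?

45.45

G is at the origin; G and S share the same y with |GS| = 35.9 and S on the −x side, so S = (-35.90, 0.000). G and Q share the same x with |GQ| = 53.2 and Q on the +y side, so Q = (0.000, 53.20). The virtual corner opposite G is at (-35.90, 53.20). The tangent condition forces VP to be normal to SP and A1 meets KQ tangentially, so VK is at right angles to KQ, with radius 13.6, so the center V sits 13.6 in from both sides at V = (-22.30, 39.60). Then |GV| = |V − G| = 45.45.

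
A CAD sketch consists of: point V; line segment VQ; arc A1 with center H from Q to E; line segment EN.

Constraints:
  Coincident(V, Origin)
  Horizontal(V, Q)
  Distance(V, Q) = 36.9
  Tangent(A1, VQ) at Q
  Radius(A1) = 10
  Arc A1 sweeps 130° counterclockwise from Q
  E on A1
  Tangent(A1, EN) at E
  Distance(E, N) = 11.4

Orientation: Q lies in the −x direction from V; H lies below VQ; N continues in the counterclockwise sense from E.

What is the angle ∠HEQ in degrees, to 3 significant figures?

25.0°

A1 meets VQ tangentially, so HQ is at right angles to VQ, so H = Q + (0, -10) = (-36.9, -10.0). On A1, Q sits at bearing 90° from H; a 130° counterclockwise sweep puts E at bearing 220°, so E = H + 10.0·(cos 220°, sin 220°) = (-44.6, -16.4). Then cos ∠HEQ = EH·EQ / (|EH||EQ|), giving 25.0°.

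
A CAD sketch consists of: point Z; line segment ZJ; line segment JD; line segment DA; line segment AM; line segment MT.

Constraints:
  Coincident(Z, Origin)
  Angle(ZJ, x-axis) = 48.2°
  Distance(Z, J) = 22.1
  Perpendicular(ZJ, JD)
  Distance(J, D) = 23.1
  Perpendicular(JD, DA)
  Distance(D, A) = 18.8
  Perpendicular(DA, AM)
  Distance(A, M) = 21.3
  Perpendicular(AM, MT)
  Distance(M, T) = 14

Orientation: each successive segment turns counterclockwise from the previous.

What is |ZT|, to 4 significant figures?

17.39

DA is perpendicular to AM, so AM runs at -41.80°; with |AM| = 21.3, M = (0.8577, 3.660). The perpendicularity gives MT at right angles to AM, so MT runs at 48.20°; with |MT| = 14.0, T = (10.19, 14.10). Then |ZT| = |T − Z| = 17.39.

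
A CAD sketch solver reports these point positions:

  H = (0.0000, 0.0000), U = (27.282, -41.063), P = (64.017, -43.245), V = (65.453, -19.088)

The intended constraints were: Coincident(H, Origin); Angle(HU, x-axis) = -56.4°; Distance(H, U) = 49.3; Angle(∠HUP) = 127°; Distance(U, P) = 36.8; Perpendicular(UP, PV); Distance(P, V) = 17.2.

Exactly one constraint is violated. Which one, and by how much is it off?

Distance(P, V) = 17.2 — off by 7.00.

H = (0.00, 0.00) ✓; HU at -56.40° ✓; |HU| = 49.30 ✓; ∠HUP = 127.0° ✓; |UP| = 36.80 ✓; ∠(UP, PV) = 90.00° ✓; |PV| = 24.20 ✗.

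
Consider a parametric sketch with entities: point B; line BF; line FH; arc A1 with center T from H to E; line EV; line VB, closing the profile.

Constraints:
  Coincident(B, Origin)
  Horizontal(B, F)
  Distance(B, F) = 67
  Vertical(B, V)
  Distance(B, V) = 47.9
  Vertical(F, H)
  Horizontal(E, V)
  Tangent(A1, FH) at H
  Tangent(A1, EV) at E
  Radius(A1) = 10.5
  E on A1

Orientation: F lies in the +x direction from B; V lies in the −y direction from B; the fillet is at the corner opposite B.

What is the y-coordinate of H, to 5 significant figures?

-37.400

B is at the origin; BF is horizontal with |BF| = 67.0 and F on the +x side, so F = (67.000, 0.0000). B and V share the same x with |BV| = 47.9 and V on the −y side, so V = (0.0000, -47.900). The virtual corner opposite B is at (67.000, -47.900). The tangent condition forces TH to be normal to FH and the tangent condition forces TE to be normal to EV, with radius 10.5, so the center T sits 10.5 in from both sides at T = (56.500, -37.400). That places the tangent points at H = (67.000, -37.400) on FH and E = (56.500, -47.900) on EV. So H.y = -37.400.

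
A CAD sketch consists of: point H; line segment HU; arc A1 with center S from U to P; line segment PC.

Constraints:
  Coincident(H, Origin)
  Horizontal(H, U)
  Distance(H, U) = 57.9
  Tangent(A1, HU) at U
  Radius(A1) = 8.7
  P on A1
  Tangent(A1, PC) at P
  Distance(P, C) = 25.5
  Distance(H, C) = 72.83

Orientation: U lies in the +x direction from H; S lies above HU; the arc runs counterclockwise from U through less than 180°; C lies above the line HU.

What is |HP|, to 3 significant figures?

67.2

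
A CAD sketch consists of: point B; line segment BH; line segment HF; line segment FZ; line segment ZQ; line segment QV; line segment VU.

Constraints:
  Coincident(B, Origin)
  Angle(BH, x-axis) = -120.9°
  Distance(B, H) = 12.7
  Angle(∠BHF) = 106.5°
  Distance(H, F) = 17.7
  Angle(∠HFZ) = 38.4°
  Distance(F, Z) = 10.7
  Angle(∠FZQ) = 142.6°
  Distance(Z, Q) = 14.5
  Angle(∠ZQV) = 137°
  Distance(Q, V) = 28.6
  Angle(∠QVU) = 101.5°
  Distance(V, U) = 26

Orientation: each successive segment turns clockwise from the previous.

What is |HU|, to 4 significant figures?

37.08

B is at the origin; BH runs at -120.9° with length 12.7, so H = (-6.522, -10.90). ∠BHF = 106.5° gives HF at 165.6° from the x-axis; with |HF| = 17.7, F = (-23.67, -6.496). ∠HFZ = 38.4° gives FZ at 24.00° from the x-axis; with |FZ| = 10.7, Z = (-13.89, -2.144). ∠FZQ = 142.6° gives ZQ at -13.40° from the x-axis; with |ZQ| = 14.5, Q = (0.2143, -5.504). ∠ZQV = 137.0° gives QV at -56.40° from the x-axis; with |QV| = 28.6, V = (16.04, -29.33). ∠QVU = 101.5° gives VU at -134.9° from the x-axis; with |VU| = 26.0, U = (-2.311, -47.74). Then |HU| = |U − H| = 37.08.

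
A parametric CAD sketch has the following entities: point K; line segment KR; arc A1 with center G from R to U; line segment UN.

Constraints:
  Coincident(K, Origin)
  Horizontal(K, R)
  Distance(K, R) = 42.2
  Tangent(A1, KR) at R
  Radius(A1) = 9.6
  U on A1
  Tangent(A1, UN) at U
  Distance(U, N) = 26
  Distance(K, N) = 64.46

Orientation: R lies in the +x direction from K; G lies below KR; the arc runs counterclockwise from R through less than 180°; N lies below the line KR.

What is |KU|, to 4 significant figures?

39.27

Checks: |GU| = 9.600 ✓; ∠(GU, UN) = 90.00° ✓; |UN| = 26.00 ✓; |KN| = 64.46 ✓.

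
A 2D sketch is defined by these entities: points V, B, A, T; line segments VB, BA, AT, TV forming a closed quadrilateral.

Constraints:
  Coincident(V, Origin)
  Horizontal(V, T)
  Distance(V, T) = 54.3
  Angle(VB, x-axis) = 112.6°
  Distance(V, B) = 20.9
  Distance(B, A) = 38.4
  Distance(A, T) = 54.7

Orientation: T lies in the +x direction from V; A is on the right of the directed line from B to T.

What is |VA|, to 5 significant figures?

17.806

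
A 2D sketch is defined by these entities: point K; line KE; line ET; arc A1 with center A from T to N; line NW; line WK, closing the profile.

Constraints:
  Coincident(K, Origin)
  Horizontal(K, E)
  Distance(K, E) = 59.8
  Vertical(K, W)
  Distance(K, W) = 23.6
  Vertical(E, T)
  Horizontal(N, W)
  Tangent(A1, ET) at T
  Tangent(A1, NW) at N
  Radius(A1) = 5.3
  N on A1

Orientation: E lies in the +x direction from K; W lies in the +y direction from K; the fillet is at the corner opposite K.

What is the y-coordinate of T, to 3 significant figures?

18.3

K is at the origin; KE is horizontal with |KE| = 59.8 and E on the +x side, so E = (59.8, 0.00). K and W share the same x with |KW| = 23.6 and W on the +y side, so W = (0.00, 23.6). The virtual corner opposite K is at (59.8, 23.6). A1 meets ET tangentially, so AT is at right angles to ET and since A1 is tangent to NW there, AN ⟂ NW, with radius 5.3, so the center A sits 5.3 in from both sides at A = (54.5, 18.3). That places the tangent points at T = (59.8, 18.3) on ET and N = (54.5, 23.6) on NW. So T.y = 18.3.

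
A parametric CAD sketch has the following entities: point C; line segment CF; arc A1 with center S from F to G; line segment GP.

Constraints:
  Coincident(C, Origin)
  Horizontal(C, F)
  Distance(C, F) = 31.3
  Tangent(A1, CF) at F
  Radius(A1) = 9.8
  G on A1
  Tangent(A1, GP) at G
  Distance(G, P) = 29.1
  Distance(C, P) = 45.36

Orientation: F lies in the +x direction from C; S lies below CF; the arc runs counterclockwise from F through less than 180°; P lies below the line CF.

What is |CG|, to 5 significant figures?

23.804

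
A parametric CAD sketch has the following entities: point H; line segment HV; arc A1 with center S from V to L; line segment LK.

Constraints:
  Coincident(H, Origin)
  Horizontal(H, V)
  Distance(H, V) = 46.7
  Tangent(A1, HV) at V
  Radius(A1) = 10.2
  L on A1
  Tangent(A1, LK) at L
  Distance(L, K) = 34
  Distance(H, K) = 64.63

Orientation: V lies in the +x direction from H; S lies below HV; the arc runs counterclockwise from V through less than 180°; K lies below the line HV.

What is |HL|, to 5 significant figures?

39.032

H is at the origin; H and V share the same y with |HV| = 46.7 and V on the +x side, so V = (46.700, 0.0000). Tangency of A1 to HV means the radius SV is perpendicular to HV, so S = V + (0, -10.2) = (46.700, -10.200). Since SL ⟂ LK (tangency), |SK| = √(10.2² + 34.0²) = 35.497 regardless of where L sits on A1. So K lies on both circle(H, 64.63) and circle(S, 35.497); the below-HV intersection is K = (45.717, -45.683). L is the foot of the tangent from K: L = (36.853, -12.859).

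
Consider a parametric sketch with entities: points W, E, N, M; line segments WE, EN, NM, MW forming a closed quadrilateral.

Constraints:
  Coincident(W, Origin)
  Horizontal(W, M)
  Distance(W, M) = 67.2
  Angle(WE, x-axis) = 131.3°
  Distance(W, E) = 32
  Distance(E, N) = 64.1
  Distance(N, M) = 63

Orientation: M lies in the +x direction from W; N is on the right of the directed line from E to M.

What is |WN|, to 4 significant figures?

33.05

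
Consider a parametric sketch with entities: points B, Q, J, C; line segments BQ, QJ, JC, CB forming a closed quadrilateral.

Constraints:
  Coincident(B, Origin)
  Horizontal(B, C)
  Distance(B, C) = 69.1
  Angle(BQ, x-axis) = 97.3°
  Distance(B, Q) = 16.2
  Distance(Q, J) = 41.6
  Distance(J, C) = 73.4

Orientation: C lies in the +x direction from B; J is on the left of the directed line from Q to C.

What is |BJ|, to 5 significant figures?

55.536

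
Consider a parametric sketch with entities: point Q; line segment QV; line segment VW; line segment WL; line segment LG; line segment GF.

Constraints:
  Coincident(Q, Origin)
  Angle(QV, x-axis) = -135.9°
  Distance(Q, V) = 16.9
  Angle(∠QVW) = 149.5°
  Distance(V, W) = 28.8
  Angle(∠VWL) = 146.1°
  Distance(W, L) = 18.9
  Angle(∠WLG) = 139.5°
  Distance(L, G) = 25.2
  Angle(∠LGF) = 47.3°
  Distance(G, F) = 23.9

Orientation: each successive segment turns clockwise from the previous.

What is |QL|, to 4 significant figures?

59.08

∠QVW = 149.5° gives VW at -166.4° from the x-axis; with |VW| = 28.8, W = (-40.13, -18.53). ∠VWL = 146.1° gives WL at 159.7° from the x-axis; with |WL| = 18.9, L = (-57.85, -11.98). Then |QL| = |L − Q| = 59.08.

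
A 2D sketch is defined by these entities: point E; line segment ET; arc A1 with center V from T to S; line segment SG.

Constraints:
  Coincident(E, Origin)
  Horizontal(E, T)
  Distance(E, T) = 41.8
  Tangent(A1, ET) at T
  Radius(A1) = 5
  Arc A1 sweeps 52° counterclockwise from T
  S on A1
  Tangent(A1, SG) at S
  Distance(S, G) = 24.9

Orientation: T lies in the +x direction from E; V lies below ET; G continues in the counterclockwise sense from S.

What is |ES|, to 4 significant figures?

37.91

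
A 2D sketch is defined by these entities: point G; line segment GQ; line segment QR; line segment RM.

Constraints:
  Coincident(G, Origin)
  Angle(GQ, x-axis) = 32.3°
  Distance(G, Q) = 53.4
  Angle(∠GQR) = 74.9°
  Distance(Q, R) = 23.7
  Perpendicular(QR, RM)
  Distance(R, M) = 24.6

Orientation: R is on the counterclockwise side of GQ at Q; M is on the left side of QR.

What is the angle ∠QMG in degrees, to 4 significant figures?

116.1°

G is at the origin; GQ runs at 32.3° with length 53.4, so Q = 53.4·(cos 32.3°, sin 32.3°) = (45.14, 28.53). ∠GQR = 74.9°, so QR runs at 32.3° + (180° − 74.9°) = 137.4° from the x-axis; with |QR| = 23.7, R = Q + 23.7·(cos 137.4°, sin 137.4°) = (27.69, 44.58). The perpendicularity gives RM at right angles to QR; with |RM| = 24.6 on the left of QR, M = R + 24.6·(-0.6769, -0.7361) = (11.04, 26.47). Then cos ∠QMG = MQ·MG / (|MQ||MG|), giving 116.1°.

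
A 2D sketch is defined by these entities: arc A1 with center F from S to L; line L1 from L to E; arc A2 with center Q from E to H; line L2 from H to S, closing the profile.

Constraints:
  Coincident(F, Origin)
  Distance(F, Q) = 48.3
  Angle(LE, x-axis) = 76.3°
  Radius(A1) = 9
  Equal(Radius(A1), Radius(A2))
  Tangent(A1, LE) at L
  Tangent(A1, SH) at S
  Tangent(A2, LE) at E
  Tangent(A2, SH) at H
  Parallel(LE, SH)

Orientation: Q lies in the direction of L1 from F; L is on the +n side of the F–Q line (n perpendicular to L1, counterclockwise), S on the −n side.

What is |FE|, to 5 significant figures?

49.131

Tangency of A1 to both parallel lines with radius 9.0 puts L and S at F ± 9.0·n: L = (-8.7439, 2.1315), S = (8.7439, -2.1315). Equal radii place E and H the same way about Q: E = Q + 9.0·n = (2.6953, 49.057), H = Q − 9.0·n = (20.183, 44.794). Then |FE| = |E − F| = 49.131.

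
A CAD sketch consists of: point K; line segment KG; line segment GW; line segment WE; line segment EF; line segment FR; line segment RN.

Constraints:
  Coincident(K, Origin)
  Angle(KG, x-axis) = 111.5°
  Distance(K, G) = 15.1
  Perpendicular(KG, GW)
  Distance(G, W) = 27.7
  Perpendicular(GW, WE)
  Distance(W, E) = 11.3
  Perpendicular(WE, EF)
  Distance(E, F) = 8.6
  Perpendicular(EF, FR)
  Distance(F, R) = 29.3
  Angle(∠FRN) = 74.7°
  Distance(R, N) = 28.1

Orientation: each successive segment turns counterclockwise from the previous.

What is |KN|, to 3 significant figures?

52.9

EF ⟂ FR, so FR runs at 112°; with |FR| = 29.3, R = (-29.9, 23.8). ∠FRN = 74.7° gives RN at -143° from the x-axis; with |RN| = 28.1, N = (-52.4, 6.96). Then |KN| = |N − K| = 52.9.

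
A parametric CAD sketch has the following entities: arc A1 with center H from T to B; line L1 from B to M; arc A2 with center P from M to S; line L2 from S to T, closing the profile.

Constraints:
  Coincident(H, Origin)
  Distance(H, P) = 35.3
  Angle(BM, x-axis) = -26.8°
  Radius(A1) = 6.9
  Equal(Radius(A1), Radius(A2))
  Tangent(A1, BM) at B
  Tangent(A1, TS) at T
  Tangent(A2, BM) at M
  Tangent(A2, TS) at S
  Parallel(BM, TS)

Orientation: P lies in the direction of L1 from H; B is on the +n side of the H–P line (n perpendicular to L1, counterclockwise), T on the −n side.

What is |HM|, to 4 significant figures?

35.97

Tangency of A1 to both parallel lines with radius 6.9 puts B and T at H ± 6.9·n: B = (3.111, 6.159), T = (-3.111, -6.159). Equal radii place M and S the same way about P: M = P + 6.9·n = (34.62, -9.757), S = P − 6.9·n = (28.40, -22.07). Then |HM| = |M − H| = 35.97.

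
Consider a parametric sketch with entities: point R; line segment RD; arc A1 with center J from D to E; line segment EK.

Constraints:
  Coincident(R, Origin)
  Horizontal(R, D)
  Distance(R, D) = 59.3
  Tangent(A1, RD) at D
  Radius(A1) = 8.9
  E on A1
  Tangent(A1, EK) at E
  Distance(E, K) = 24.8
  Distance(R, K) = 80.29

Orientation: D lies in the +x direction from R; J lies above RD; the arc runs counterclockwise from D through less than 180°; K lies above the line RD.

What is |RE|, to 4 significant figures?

68.23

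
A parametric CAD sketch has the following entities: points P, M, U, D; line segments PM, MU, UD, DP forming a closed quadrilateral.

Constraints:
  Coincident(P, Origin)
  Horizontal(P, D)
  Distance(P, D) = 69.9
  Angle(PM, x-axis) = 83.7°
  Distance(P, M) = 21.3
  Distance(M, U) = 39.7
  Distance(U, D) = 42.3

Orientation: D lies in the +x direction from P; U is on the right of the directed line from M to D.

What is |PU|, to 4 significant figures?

29.80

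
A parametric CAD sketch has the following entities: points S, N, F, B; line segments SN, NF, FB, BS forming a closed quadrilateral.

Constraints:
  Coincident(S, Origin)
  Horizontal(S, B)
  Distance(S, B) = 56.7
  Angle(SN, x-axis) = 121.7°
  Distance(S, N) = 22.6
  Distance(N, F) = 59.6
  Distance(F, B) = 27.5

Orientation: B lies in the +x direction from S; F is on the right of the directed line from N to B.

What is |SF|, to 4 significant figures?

39.25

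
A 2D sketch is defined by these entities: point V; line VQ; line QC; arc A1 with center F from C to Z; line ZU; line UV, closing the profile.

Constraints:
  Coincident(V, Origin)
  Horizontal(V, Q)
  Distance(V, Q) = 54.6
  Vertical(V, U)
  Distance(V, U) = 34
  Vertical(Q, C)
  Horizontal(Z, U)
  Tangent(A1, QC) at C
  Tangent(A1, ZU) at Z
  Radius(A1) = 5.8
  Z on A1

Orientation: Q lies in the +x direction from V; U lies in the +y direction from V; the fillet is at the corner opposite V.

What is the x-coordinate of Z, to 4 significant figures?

48.80

V is at the origin; VQ is horizontal with |VQ| = 54.6 and Q on the +x side, so Q = (54.60, 0.000). VU is vertical with |VU| = 34.0 and U on the +y side, so U = (0.000, 34.00). The virtual corner opposite V is at (54.60, 34.00). The tangent condition forces FC to be normal to QC and tangency of A1 to ZU means the radius FZ is perpendicular to ZU, with radius 5.8, so the center F sits 5.8 in from both sides at F = (48.80, 28.20). That places the tangent points at C = (54.60, 28.20) on QC and Z = (48.80, 34.00) on ZU. So Z.x = 48.80.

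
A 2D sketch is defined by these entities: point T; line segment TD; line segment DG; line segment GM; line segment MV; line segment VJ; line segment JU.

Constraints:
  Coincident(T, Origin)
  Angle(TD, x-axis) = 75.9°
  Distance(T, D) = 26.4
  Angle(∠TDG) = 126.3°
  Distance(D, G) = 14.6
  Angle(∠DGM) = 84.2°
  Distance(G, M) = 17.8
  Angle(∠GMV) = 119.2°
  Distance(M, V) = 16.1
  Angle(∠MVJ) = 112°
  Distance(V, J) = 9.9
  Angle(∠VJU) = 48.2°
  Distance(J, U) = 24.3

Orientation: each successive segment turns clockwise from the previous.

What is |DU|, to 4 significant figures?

21.82

∠MVJ = 112.0° gives VJ at 157.6° from the x-axis; with |VJ| = 9.9, J = (4.557, 6.315). ∠VJU = 48.2° gives JU at 25.80° from the x-axis; with |JU| = 24.3, U = (26.43, 16.89). Then |DU| = |U − D| = 21.82.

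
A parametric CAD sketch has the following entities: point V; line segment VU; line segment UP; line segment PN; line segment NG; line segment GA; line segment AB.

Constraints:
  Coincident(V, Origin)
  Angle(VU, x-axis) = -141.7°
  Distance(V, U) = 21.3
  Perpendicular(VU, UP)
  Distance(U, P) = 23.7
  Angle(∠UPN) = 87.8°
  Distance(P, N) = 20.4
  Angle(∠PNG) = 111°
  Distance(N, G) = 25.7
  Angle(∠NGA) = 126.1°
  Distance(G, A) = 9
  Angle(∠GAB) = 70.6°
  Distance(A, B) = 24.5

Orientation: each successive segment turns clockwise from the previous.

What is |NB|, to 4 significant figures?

16.18

V is at the origin; VU runs at -141.7° with length 21.3, so U = (-16.72, -13.20). The perpendicularity gives UP at right angles to VU, so UP runs at 128.3°; with |UP| = 23.7, P = (-31.40, 5.398). ∠UPN = 87.8° gives PN at 36.10° from the x-axis; with |PN| = 20.4, N = (-14.92, 17.42). ∠PNG = 111.0° gives NG at -32.90° from the x-axis; with |NG| = 25.7, G = (6.657, 3.458). ∠NGA = 126.1° gives GA at -86.80° from the x-axis; with |GA| = 9.0, A = (7.159, -5.528). ∠GAB = 70.6° gives AB at 163.8° from the x-axis; with |AB| = 24.5, B = (-16.37, 1.307). Then |NB| = |B − N| = 16.18.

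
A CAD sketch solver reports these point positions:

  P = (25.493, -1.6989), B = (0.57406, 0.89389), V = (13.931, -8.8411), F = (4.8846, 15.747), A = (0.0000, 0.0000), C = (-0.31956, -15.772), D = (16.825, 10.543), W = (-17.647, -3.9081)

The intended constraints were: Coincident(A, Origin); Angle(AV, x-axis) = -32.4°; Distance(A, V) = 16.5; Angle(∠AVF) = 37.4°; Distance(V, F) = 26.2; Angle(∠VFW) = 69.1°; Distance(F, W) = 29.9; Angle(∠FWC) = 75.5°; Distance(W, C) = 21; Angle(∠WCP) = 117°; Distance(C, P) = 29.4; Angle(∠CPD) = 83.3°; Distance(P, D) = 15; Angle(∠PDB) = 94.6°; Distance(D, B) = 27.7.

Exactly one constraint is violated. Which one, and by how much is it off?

Distance(D, B) = 27.7 — off by 8.80.

A = (0.00, 0.00) ✓; AV at -32.40° ✓; |AV| = 16.50 ✓; ∠AVF = 37.40° ✓; |VF| = 26.20 ✓; ∠VFW = 69.10° ✓; |FW| = 29.90 ✓; ∠FWC = 75.50° ✓; |WC| = 21.00 ✓; ∠WCP = 117.0° ✓; |CP| = 29.40 ✓; ∠CPD = 83.30° ✓; |PD| = 15.00 ✓; ∠PDB = 94.60° ✓; |DB| = 18.90 ✗.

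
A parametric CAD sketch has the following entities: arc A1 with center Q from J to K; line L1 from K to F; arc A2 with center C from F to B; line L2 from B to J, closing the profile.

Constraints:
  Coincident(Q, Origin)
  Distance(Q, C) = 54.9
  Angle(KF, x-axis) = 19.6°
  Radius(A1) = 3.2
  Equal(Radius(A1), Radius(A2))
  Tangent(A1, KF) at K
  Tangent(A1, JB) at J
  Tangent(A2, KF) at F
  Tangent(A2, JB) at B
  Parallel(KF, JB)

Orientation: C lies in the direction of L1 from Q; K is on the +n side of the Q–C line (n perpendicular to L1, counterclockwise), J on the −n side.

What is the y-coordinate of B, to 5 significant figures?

15.402

Tangency of A1 to both parallel lines with radius 3.2 puts K and J at Q ± 3.2·n: K = (-1.0734, 3.0146), J = (1.0734, -3.0146). Equal radii place F and B the same way about C: F = C + 3.2·n = (50.646, 21.431), B = C − 3.2·n = (52.792, 15.402). So B.y = 15.402.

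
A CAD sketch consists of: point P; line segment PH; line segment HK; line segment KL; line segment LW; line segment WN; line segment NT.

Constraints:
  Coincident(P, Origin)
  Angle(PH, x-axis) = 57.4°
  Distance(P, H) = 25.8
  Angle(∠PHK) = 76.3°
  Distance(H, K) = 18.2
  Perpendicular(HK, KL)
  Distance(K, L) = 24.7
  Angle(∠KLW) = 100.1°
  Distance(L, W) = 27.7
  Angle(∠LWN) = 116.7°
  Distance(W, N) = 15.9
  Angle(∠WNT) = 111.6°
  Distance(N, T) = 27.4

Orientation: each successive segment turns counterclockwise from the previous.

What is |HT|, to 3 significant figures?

7.77

P is at the origin; PH runs at 57.4° with length 25.8, so H = (13.9, 21.7). ∠PHK = 76.3° gives HK at 161° from the x-axis; with |HK| = 18.2, K = (-3.32, 27.6). HK is perpendicular to KL, so KL runs at -109°; with |KL| = 24.7, L = (-11.3, 4.26). ∠KLW = 100.1° gives LW at -29.0° from the x-axis; with |LW| = 27.7, W = (12.9, -9.17). ∠LWN = 116.7° gives WN at 34.3° from the x-axis; with |WN| = 15.9, N = (26.0, -0.207). ∠WNT = 111.6° gives NT at 103° from the x-axis; with |NT| = 27.4, T = (20.0, 26.5). Then |HT| = |T − H| = 7.77.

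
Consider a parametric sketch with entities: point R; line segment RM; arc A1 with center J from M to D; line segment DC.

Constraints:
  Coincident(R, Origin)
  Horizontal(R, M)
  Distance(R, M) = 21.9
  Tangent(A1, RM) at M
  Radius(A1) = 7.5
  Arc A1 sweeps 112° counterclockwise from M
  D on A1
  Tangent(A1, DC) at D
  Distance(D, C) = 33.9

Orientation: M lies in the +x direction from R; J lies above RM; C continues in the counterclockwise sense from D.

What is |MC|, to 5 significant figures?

42.135

R is at the origin; R and M share the same y with |RM| = 21.9 and M on the +x side, so M = (21.900, 0.0000). Since A1 is tangent to RM there, JM ⟂ RM, so J = M + (0, 7.5) = (21.900, 7.5000). On A1, M sits at bearing -90° from J; a 112° counterclockwise sweep puts D at bearing 22°, so D = J + 7.5·(cos 22°, sin 22°) = (28.854, 10.310). The tangent condition forces JD to be normal to DC, so DC runs along (−sin 22°, cos 22°); with |DC| = 33.9, C = (16.155, 41.741). Then |MC| = |C − M| = 42.135.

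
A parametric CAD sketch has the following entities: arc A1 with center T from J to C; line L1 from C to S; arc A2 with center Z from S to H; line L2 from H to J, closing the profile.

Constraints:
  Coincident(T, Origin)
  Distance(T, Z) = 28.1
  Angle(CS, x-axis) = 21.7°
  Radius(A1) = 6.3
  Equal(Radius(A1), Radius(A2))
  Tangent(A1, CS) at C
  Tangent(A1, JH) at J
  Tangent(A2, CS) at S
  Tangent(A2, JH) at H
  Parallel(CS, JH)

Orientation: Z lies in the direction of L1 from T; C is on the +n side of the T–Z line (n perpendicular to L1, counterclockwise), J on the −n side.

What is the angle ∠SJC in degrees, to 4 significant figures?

65.85°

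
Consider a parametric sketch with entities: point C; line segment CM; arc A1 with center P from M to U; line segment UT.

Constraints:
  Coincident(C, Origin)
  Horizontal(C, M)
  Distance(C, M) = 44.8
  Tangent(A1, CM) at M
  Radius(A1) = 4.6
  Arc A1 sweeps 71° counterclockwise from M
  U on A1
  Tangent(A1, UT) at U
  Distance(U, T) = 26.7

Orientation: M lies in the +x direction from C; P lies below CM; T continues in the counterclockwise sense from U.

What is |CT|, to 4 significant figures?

42.57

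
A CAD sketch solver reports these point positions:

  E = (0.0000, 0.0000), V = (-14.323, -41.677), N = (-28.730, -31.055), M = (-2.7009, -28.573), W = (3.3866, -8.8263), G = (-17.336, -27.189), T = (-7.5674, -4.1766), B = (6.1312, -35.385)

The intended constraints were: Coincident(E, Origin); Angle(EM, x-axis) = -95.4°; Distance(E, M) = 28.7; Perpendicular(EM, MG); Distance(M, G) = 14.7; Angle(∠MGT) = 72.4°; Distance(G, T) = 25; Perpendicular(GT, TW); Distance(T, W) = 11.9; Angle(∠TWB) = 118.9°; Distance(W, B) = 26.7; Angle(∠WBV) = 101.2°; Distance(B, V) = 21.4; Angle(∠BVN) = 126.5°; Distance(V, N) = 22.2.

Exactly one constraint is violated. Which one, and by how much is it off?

Distance(V, N) = 22.2 — off by 4.30.

E = (0.00, 0.00) ✓; EM at -95.40° ✓; |EM| = 28.70 ✓; ∠(EM, MG) = 90.00° ✓; |MG| = 14.70 ✓; ∠MGT = 72.40° ✓; |GT| = 25.00 ✓; ∠(GT, TW) = 90.00° ✓; |TW| = 11.90 ✓; ∠TWB = 118.9° ✓; |WB| = 26.70 ✓; ∠WBV = 101.2° ✓; |BV| = 21.40 ✓; ∠BVN = 126.5° ✓; |VN| = 17.90 ✗.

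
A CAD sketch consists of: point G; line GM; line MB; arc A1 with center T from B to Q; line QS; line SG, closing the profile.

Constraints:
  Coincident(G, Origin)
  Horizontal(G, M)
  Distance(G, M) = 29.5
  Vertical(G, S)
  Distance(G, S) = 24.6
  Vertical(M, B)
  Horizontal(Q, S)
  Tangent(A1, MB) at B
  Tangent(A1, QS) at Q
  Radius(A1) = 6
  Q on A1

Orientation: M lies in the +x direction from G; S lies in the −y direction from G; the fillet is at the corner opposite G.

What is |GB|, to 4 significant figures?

34.87

G is at the origin; GM is horizontal with |GM| = 29.5 and M on the +x side, so M = (29.50, 0.000). G and S share the same x with |GS| = 24.6 and S on the −y side, so S = (0.000, -24.60). The virtual corner opposite G is at (29.50, -24.60). The tangent condition forces TB to be normal to MB and A1 meets QS tangentially, so TQ is at right angles to QS, with radius 6.0, so the center T sits 6.0 in from both sides at T = (23.50, -18.60). That places the tangent points at B = (29.50, -18.60) on MB and Q = (23.50, -24.60) on QS. Then |GB| = |B − G| = 34.87.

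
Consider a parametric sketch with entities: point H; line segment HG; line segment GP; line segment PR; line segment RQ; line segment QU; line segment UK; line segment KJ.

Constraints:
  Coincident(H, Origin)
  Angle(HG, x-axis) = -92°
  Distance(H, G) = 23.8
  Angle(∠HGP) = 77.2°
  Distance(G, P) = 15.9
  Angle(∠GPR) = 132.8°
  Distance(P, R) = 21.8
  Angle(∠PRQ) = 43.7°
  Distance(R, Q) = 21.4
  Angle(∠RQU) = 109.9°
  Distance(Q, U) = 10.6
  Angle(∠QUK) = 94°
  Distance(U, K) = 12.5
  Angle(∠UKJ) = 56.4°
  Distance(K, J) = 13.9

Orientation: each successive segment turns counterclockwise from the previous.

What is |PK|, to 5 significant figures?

2.1810

H is at the origin; HG runs at -92.0° with length 23.8, so G = (-0.83061, -23.786). ∠HGP = 77.2° gives GP at 10.800° from the x-axis; with |GP| = 15.9, P = (14.788, -20.806). ∠GPR = 132.8° gives PR at 58.000° from the x-axis; with |PR| = 21.8, R = (26.340, -2.3187). ∠PRQ = 43.7° gives RQ at -165.70° from the x-axis; with |RQ| = 21.4, Q = (5.6031, -7.6045). ∠RQU = 109.9° gives QU at -95.600° from the x-axis; with |QU| = 10.6, U = (4.5687, -18.154). ∠QUK = 94.0° gives UK at -9.6000° from the x-axis; with |UK| = 12.5, K = (16.894, -20.238). Then |PK| = |K − P| = 2.1810.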